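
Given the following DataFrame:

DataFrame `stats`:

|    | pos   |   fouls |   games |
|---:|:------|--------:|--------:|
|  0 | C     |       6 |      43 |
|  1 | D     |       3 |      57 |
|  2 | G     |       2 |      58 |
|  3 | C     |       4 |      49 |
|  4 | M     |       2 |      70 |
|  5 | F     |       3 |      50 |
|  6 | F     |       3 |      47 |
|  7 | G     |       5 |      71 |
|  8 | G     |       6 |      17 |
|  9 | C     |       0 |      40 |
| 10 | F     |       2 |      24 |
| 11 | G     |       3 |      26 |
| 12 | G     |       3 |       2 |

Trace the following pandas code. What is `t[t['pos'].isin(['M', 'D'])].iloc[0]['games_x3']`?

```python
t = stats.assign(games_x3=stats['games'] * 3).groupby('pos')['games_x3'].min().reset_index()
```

171

add column games_x3 = stats['games'] * 3:
   pos  fouls  games  games_x3
0    C      6     43       129
1    D      3     57       171
2    G      2     58       174
3    C      4     49       147
4    M      2     70       210
5    F      3     50       150
6    F      3     47       141
7    G      5     71       213
8    G      6     17        51
9    C      0     40       120
10   F      2     24        72
11   G      3     26        78
12   G      3      2         6
group by pos, min of games_x3:
pos
C    120
D    171
F     72
G      6
M    210
Name: games_x3, dtype: int64
reset_index():
  pos  games_x3
0   C       120
1   D       171
2   F        72
3   G         6
4   M       210
filter rows where pos in ['M', 'D']:
  pos  games_x3
1   D       171
4   M       210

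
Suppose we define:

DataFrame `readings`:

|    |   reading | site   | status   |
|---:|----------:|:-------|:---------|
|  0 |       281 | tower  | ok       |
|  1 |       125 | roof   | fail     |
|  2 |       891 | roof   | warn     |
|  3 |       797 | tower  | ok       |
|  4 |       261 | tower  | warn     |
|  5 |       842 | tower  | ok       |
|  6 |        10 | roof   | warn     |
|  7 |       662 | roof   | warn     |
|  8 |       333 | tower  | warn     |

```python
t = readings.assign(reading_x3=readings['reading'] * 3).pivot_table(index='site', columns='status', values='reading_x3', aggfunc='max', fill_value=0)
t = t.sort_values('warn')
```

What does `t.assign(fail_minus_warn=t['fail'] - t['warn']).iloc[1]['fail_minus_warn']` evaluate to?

-2298

add column reading_x3 = readings['reading'] * 3:
   reading   site status  reading_x3
0      281  tower     ok         843
1      125   roof   fail         375
2      891   roof   warn        2673
3      797  tower     ok        2391
4      261  tower   warn         783
5      842  tower     ok        2526
6       10   roof   warn          30
7      662   roof   warn        1986
8      333  tower   warn         999
pivot: rows=site, cols=status, max(reading_x3):
status  fail    ok  warn
site                    
roof     375     0  2673
tower      0  2526   999
sort by warn:
status  fail    ok  warn
site                    
tower      0  2526   999
roof     375     0  2673
add column fail_minus_warn = t['fail'] - t['warn']:
status  fail    ok  warn  fail_minus_warn
site                                     
tower      0  2526   999             -999
roof     375     0  2673            -2298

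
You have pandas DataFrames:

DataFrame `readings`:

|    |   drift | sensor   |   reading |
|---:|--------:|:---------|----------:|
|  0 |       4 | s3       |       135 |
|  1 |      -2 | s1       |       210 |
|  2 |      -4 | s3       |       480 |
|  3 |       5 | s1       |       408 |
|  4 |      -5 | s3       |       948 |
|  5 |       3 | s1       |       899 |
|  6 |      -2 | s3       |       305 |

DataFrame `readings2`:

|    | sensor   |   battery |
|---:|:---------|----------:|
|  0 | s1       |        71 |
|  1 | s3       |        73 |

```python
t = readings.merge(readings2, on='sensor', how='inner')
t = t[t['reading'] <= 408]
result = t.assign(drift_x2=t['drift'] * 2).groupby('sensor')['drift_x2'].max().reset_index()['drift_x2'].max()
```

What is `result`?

merge on 'sensor' (how='inner') → 7 rows:
   drift sensor  reading  battery
0      4     s3      135       73
1     -2     s1      210       71
2     -4     s3      480       73
3      5     s1      408       71
4     -5     s3      948       73
5      3     s1      899       71
6     -2     s3      305       73
filter rows where reading <= 408:
   drift sensor  reading  battery
0      4     s3      135       73
1     -2     s1      210       71
3      5     s1      408       71
6     -2     s3      305       73
add column drift_x2 = t['drift'] * 2:
   drift sensor  reading  battery  drift_x2
0      4     s3      135       73         8
1     -2     s1      210       71        -4
3      5     s1      408       71        10
6     -2     s3      305       73        -4
group by sensor, max of drift_x2:
sensor
s1    10
s3     8
Name: drift_x2, dtype: int64
reset_index():
  sensor  drift_x2
0     s1        10
1     s3         8

10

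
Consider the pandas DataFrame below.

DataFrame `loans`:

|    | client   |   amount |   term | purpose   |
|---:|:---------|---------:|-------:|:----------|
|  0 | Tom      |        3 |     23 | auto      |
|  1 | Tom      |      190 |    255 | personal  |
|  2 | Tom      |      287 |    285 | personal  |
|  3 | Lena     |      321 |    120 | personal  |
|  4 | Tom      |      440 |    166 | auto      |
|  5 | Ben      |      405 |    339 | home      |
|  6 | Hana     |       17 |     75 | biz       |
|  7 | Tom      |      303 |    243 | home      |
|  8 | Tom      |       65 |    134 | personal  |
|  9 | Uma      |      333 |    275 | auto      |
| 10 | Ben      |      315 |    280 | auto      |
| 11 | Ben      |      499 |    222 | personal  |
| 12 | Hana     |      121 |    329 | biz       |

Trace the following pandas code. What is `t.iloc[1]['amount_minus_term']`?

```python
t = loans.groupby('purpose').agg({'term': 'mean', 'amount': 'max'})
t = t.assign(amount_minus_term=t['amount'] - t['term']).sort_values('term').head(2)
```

group by purpose: mean(term), max(amount):
           term  amount
purpose                
auto      186.0     440
biz       202.0     121
home      291.0     405
personal  203.2     499
add column amount_minus_term = t['amount'] - t['term']:
           term  amount  amount_minus_term
purpose                                   
auto      186.0     440              254.0
biz       202.0     121              -81.0
home      291.0     405              114.0
personal  203.2     499              295.8
sort by term:
           term  amount  amount_minus_term
purpose                                   
auto      186.0     440              254.0
biz       202.0     121              -81.0
personal  203.2     499              295.8
home      291.0     405              114.0
take first 2 rows:
          term  amount  amount_minus_term
purpose                                  
auto     186.0     440              254.0
biz      202.0     121              -81.0
value at position 1, column 'amount_minus_term' → -81.0

-81.0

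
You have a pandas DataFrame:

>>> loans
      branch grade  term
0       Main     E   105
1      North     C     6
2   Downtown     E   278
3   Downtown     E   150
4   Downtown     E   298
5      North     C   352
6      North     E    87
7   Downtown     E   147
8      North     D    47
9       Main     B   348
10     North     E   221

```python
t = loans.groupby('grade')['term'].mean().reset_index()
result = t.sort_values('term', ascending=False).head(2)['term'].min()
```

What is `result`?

183.714285714

group by grade, mean of term:
grade
B    348.000000
C    179.000000
D     47.000000
E    183.714286
Name: term, dtype: float64
reset_index():
  grade        term
0     B  348.000000
1     C  179.000000
2     D   47.000000
3     E  183.714286
sort by term descending:
  grade        term
0     B  348.000000
3     E  183.714286
1     C  179.000000
2     D   47.000000
take first 2 rows:
  grade        term
0     B  348.000000
3     E  183.714286
Hence 183.714285714.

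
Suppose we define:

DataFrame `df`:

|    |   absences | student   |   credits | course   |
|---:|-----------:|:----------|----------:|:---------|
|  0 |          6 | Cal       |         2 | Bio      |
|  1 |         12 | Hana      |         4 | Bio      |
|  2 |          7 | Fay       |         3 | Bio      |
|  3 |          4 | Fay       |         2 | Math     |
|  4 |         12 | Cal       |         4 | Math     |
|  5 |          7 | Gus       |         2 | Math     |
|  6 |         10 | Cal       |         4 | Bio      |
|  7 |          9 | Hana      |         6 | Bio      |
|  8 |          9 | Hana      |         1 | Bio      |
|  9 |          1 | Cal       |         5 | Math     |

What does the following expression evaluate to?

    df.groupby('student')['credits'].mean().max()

3.75

group by student, mean of credits:
student
Cal     3.750000
Fay     2.500000
Gus     2.000000
Hana    3.666667
Name: credits, dtype: float64
So max() = 3.75.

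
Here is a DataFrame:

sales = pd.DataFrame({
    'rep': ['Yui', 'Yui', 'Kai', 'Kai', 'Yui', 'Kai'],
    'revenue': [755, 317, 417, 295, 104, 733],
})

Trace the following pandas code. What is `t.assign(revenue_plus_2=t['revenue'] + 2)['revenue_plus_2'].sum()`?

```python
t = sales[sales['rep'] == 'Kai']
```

1451

filter rows where rep == 'Kai':
   rep  revenue
2  Kai      417
3  Kai      295
5  Kai      733
add column revenue_plus_2 = t['revenue'] + 2:
   rep  revenue  revenue_plus_2
2  Kai      417             419
3  Kai      295             297
5  Kai      733             735
So sum() = 1451.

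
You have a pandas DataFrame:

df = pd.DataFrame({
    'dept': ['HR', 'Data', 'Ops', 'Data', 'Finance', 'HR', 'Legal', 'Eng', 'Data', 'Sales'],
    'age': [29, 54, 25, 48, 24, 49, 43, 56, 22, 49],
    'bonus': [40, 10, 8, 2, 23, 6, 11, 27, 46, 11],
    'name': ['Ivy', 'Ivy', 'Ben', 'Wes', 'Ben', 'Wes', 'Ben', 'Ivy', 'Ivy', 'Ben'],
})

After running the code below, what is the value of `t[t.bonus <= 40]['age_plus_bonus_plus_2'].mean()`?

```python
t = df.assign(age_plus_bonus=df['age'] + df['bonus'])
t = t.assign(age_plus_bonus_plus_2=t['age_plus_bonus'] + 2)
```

59.2222222222

add column age_plus_bonus = df['age'] + df['bonus']:
      dept  age  bonus name  age_plus_bonus
0       HR   29     40  Ivy              69
1     Data   54     10  Ivy              64
2      Ops   25      8  Ben              33
3     Data   48      2  Wes              50
4  Finance   24     23  Ben              47
5       HR   49      6  Wes              55
6    Legal   43     11  Ben              54
7      Eng   56     27  Ivy              83
8     Data   22     46  Ivy              68
9    Sales   49     11  Ben              60
add column age_plus_bonus_plus_2 = t['age_plus_bonus'] + 2:
      dept  age  bonus name  age_plus_bonus  age_plus_bonus_plus_2
0       HR   29     40  Ivy              69                     71
1     Data   54     10  Ivy              64                     66
2      Ops   25      8  Ben              33                     35
3     Data   48      2  Wes              50                     52
4  Finance   24     23  Ben              47                     49
5       HR   49      6  Wes              55                     57
6    Legal   43     11  Ben              54                     56
7      Eng   56     27  Ivy              83                     85
8     Data   22     46  Ivy              68                     70
9    Sales   49     11  Ben              60                     62
filter rows where bonus <= 40:
      dept  age  bonus name  age_plus_bonus  age_plus_bonus_plus_2
0       HR   29     40  Ivy              69                     71
1     Data   54     10  Ivy              64                     66
2      Ops   25      8  Ben              33                     35
3     Data   48      2  Wes              50                     52
4  Finance   24     23  Ben              47                     49
5       HR   49      6  Wes              55                     57
6    Legal   43     11  Ben              54                     56
7      Eng   56     27  Ivy              83                     85
9    Sales   49     11  Ben              60                     62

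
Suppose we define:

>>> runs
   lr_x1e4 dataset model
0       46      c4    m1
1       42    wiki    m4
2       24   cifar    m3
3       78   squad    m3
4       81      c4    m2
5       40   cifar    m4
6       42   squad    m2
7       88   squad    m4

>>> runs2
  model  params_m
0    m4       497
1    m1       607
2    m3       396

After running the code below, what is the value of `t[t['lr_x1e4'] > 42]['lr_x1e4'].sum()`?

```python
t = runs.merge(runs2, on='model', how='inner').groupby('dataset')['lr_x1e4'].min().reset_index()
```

merge on 'model' (how='inner') → 6 rows:
   lr_x1e4 dataset model  params_m
0       46      c4    m1       607
1       42    wiki    m4       497
2       24   cifar    m3       396
3       78   squad    m3       396
4       40   cifar    m4       497
5       88   squad    m4       497
group by dataset, min of lr_x1e4:
dataset
c4       46
cifar    24
squad    78
wiki     42
Name: lr_x1e4, dtype: int64
reset_index():
  dataset  lr_x1e4
0      c4       46
1   cifar       24
2   squad       78
3    wiki       42
filter rows where lr_x1e4 > 42:
  dataset  lr_x1e4
0      c4       46
2   squad       78
Hence 124.

124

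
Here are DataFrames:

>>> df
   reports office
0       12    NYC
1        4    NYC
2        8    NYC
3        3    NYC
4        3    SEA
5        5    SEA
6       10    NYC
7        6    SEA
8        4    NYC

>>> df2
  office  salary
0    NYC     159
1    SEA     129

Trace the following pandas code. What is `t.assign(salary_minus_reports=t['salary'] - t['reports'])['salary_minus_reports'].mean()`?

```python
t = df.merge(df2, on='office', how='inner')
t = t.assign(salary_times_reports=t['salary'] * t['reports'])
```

142.888888889

merge on 'office' (how='inner') → 9 rows:
   reports office  salary
0       12    NYC     159
1        4    NYC     159
2        8    NYC     159
3        3    NYC     159
4        3    SEA     129
5        5    SEA     129
6       10    NYC     159
7        6    SEA     129
8        4    NYC     159
add column salary_times_reports = t['salary'] * t['reports']:
   reports office  salary  salary_times_reports
0       12    NYC     159                  1908
1        4    NYC     159                   636
2        8    NYC     159                  1272
3        3    NYC     159                   477
4        3    SEA     129                   387
5        5    SEA     129                   645
6       10    NYC     159                  1590
7        6    SEA     129                   774
8        4    NYC     159                   636
add column salary_minus_reports = t['salary'] - t['reports']:
   reports office  salary  salary_times_reports  salary_minus_reports
0       12    NYC     159                  1908                   147
1        4    NYC     159                   636                   155
2        8    NYC     159                  1272                   151
3        3    NYC     159                   477                   156
4        3    SEA     129                   387                   126
5        5    SEA     129                   645                   124
6       10    NYC     159                  1590                   149
7        6    SEA     129                   774                   123
8        4    NYC     159                   636                   155
Then the mean of column 'salary_minus_reports': 142.888888889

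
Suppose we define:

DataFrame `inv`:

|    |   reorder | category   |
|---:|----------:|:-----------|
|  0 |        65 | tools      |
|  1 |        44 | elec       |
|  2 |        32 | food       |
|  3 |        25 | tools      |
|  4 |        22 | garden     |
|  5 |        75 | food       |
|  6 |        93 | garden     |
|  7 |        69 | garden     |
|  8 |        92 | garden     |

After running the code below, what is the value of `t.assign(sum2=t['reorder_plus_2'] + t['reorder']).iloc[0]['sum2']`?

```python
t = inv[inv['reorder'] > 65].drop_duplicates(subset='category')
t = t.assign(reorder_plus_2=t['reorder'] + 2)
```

152

filter rows where reorder > 65:
   reorder category
5       75     food
6       93   garden
7       69   garden
8       92   garden
drop duplicate category (keep=first):
   reorder category
5       75     food
6       93   garden
add column reorder_plus_2 = t['reorder'] + 2:
   reorder category  reorder_plus_2
5       75     food              77
6       93   garden              95
add column sum2 = t['reorder_plus_2'] + t['reorder']:
   reorder category  reorder_plus_2  sum2
5       75     food              77   152
6       93   garden              95   188
Hence 152.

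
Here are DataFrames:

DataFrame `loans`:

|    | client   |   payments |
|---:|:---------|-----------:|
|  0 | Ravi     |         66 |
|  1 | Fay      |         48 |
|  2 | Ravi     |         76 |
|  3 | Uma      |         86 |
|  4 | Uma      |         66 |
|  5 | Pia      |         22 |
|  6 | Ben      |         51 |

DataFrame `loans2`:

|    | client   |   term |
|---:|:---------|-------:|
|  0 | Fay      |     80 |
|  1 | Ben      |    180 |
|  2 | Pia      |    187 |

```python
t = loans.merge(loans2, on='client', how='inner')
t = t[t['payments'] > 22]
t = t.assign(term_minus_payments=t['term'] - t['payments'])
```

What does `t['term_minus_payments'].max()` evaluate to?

merge on 'client' (how='inner') → 3 rows:
  client  payments  term
0    Fay        48    80
1    Pia        22   187
2    Ben        51   180
filter rows where payments > 22:
  client  payments  term
0    Fay        48    80
2    Ben        51   180
add column term_minus_payments = t['term'] - t['payments']:
  client  payments  term  term_minus_payments
0    Fay        48    80                   32
2    Ben        51   180                  129
The max of column 'term_minus_payments' is 129.

129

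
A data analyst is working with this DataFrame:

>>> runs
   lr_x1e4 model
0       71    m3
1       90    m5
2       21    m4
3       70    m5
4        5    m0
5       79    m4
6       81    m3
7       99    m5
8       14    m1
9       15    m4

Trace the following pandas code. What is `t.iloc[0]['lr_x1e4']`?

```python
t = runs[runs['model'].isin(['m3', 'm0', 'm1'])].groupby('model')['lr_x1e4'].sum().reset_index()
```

filter rows where model in ['m3', 'm0', 'm1']:
   lr_x1e4 model
0       71    m3
4        5    m0
6       81    m3
8       14    m1
group by model, sum of lr_x1e4:
model
m0      5
m1     14
m3    152
Name: lr_x1e4, dtype: int64
reset_index():
  model  lr_x1e4
0    m0        5
1    m1       14
2    m3      152
Reading off the value at position 0, column 'lr_x1e4', we get 5.

5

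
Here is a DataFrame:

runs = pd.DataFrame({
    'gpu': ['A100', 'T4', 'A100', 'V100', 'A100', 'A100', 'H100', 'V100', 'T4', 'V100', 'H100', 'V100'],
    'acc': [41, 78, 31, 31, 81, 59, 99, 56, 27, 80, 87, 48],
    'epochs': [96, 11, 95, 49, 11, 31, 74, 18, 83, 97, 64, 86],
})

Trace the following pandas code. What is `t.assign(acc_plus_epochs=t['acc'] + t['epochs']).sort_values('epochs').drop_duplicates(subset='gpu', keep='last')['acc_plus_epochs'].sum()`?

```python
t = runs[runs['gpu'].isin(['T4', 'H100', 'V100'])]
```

filter rows where gpu in ['T4', 'H100', 'V100']:
     gpu  acc  epochs
1     T4   78      11
3   V100   31      49
6   H100   99      74
7   V100   56      18
8     T4   27      83
9   V100   80      97
10  H100   87      64
11  V100   48      86
add column acc_plus_epochs = t['acc'] + t['epochs']:
     gpu  acc  epochs  acc_plus_epochs
1     T4   78      11               89
3   V100   31      49               80
6   H100   99      74              173
7   V100   56      18               74
8     T4   27      83              110
9   V100   80      97              177
10  H100   87      64              151
11  V100   48      86              134
sort by epochs:
     gpu  acc  epochs  acc_plus_epochs
1     T4   78      11               89
7   V100   56      18               74
3   V100   31      49               80
10  H100   87      64              151
6   H100   99      74              173
8     T4   27      83              110
11  V100   48      86              134
9   V100   80      97              177
drop duplicate gpu (keep=last):
    gpu  acc  epochs  acc_plus_epochs
6  H100   99      74              173
8    T4   27      83              110
9  V100   80      97              177
So sum() = 460.

460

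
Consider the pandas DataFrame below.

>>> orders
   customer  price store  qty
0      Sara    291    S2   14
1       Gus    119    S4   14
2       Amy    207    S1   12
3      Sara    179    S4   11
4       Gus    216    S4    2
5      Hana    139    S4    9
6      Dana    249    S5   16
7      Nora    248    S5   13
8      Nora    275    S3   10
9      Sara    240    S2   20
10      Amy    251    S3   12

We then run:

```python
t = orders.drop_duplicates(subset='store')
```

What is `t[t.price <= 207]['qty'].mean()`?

13.0

drop duplicate store (keep=first):
  customer  price store  qty
0     Sara    291    S2   14
1      Gus    119    S4   14
2      Amy    207    S1   12
6     Dana    249    S5   16
8     Nora    275    S3   10
filter rows where price <= 207:
  customer  price store  qty
1      Gus    119    S4   14
2      Amy    207    S1   12
So mean() = 13.0.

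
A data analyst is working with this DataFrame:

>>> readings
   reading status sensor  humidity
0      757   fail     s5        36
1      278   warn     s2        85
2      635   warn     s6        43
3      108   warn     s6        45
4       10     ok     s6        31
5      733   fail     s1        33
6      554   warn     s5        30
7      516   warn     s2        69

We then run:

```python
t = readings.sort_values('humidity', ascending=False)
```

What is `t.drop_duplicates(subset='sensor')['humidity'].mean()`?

49.75

sort by humidity descending:
   reading status sensor  humidity
1      278   warn     s2        85
7      516   warn     s2        69
3      108   warn     s6        45
2      635   warn     s6        43
0      757   fail     s5        36
5      733   fail     s1        33
4       10     ok     s6        31
6      554   warn     s5        30
drop duplicate sensor (keep=first):
   reading status sensor  humidity
1      278   warn     s2        85
3      108   warn     s6        45
0      757   fail     s5        36
5      733   fail     s1        33
So mean() = 49.75.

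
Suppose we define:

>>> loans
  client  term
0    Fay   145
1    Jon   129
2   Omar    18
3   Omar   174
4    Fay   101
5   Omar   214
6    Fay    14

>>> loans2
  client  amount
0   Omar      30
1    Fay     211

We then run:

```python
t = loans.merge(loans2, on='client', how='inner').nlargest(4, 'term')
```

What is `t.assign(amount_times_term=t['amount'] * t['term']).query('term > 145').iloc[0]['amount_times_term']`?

merge on 'client' (how='inner') → 6 rows:
  client  term  amount
0    Fay   145     211
1   Omar    18      30
2   Omar   174      30
3    Fay   101     211
4   Omar   214      30
5    Fay    14     211
take 4 rows with largest term:
  client  term  amount
4   Omar   214      30
2   Omar   174      30
0    Fay   145     211
3    Fay   101     211
add column amount_times_term = t['amount'] * t['term']:
  client  term  amount  amount_times_term
4   Omar   214      30               6420
2   Omar   174      30               5220
0    Fay   145     211              30595
3    Fay   101     211              21311
filter rows where term > 145:
  client  term  amount  amount_times_term
4   Omar   214      30               6420
2   Omar   174      30               5220
Then the value at position 0, column 'amount_times_term': 6420

6420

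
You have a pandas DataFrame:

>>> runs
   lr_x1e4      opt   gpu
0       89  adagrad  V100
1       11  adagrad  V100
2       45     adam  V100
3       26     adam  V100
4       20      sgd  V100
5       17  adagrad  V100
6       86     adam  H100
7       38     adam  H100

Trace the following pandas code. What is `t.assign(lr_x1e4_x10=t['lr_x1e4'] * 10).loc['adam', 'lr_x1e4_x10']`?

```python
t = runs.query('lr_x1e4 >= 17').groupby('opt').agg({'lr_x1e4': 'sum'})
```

1950

filter rows where lr_x1e4 >= 17:
   lr_x1e4      opt   gpu
0       89  adagrad  V100
2       45     adam  V100
3       26     adam  V100
4       20      sgd  V100
5       17  adagrad  V100
6       86     adam  H100
7       38     adam  H100
group by opt, sum of lr_x1e4:
         lr_x1e4
opt             
adagrad      106
adam         195
sgd           20
add column lr_x1e4_x10 = t['lr_x1e4'] * 10:
         lr_x1e4  lr_x1e4_x10
opt                          
adagrad      106         1060
adam         195         1950
sgd           20          200
The value at row 'adam', column 'lr_x1e4_x10' is 1950.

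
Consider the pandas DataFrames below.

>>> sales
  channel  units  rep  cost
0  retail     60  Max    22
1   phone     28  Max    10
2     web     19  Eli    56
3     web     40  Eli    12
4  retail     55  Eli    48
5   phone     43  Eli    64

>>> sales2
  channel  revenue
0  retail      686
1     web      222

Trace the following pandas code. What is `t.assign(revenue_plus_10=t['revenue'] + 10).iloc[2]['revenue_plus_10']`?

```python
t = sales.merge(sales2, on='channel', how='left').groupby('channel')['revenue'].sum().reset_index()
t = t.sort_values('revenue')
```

merge on 'channel' (how='left') → 6 rows:
  channel  units  rep  cost  revenue
0  retail     60  Max    22    686.0
1   phone     28  Max    10      NaN
2     web     19  Eli    56    222.0
3     web     40  Eli    12    222.0
4  retail     55  Eli    48    686.0
5   phone     43  Eli    64      NaN
group by channel, sum of revenue:
channel
phone        0.0
retail    1372.0
web        444.0
Name: revenue, dtype: float64
reset_index():
  channel  revenue
0   phone      0.0
1  retail   1372.0
2     web    444.0
sort by revenue:
  channel  revenue
0   phone      0.0
2     web    444.0
1  retail   1372.0
add column revenue_plus_10 = t['revenue'] + 10:
  channel  revenue  revenue_plus_10
0   phone      0.0             10.0
2     web    444.0            454.0
1  retail   1372.0           1382.0
Reading off the value at position 2, column 'revenue_plus_10', we get 1382.0.

1382.0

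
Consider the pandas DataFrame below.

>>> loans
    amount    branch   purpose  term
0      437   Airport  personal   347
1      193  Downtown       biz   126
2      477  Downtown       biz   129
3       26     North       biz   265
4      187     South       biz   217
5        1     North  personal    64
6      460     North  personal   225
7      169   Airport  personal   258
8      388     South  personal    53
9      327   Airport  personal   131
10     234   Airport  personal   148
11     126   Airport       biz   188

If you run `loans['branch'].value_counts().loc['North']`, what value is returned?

value_counts of branch:
branch
Airport     5
North       3
Downtown    2
South       2
Name: count, dtype: int64

3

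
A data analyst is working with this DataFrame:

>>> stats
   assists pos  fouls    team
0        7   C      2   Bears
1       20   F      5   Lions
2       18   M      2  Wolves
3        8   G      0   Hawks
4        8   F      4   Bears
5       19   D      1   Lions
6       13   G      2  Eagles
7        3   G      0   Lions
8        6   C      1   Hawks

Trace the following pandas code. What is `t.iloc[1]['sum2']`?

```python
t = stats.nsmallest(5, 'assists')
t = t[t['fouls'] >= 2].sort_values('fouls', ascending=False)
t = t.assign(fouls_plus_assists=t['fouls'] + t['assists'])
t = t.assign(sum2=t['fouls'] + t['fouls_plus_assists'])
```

11

take 5 rows with smallest assists:
   assists pos  fouls   team
7        3   G      0  Lions
8        6   C      1  Hawks
0        7   C      2  Bears
3        8   G      0  Hawks
4        8   F      4  Bears
filter rows where fouls >= 2:
   assists pos  fouls   team
0        7   C      2  Bears
4        8   F      4  Bears
sort by fouls descending:
   assists pos  fouls   team
4        8   F      4  Bears
0        7   C      2  Bears
add column fouls_plus_assists = t['fouls'] + t['assists']:
   assists pos  fouls   team  fouls_plus_assists
4        8   F      4  Bears                  12
0        7   C      2  Bears                   9
add column sum2 = t['fouls'] + t['fouls_plus_assists']:
   assists pos  fouls   team  fouls_plus_assists  sum2
4        8   F      4  Bears                  12    16
0        7   C      2  Bears                   9    11
So iloc[1]['sum2'] = 11.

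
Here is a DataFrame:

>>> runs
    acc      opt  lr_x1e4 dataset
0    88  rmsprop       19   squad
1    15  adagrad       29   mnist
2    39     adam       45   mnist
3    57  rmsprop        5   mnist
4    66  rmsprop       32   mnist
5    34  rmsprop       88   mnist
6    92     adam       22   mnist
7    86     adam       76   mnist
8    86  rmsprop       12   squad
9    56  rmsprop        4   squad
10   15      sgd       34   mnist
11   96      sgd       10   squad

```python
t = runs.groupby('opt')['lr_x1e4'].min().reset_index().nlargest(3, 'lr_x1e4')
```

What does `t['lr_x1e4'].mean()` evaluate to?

20.3333333333

group by opt, min of lr_x1e4:
opt
adagrad    29
adam       22
rmsprop     4
sgd        10
Name: lr_x1e4, dtype: int64
reset_index():
       opt  lr_x1e4
0  adagrad       29
1     adam       22
2  rmsprop        4
3      sgd       10
take 3 rows with largest lr_x1e4:
       opt  lr_x1e4
0  adagrad       29
1     adam       22
3      sgd       10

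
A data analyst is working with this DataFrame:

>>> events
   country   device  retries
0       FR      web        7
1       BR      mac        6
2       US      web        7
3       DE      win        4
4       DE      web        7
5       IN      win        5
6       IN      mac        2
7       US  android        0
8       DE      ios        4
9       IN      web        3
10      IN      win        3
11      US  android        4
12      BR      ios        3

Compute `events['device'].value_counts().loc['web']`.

4

value_counts of device:
device
web        4
win        3
mac        2
android    2
ios        2
Name: count, dtype: int64
Then the value at index 'web': 4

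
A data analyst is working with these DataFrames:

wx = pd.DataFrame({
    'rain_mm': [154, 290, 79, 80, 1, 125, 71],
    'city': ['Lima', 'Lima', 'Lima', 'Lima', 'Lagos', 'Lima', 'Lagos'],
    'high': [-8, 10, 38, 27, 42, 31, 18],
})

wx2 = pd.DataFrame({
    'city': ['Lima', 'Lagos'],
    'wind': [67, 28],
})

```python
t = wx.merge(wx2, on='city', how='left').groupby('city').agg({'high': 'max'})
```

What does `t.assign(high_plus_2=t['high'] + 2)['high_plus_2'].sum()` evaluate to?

merge on 'city' (how='left') → 7 rows:
   rain_mm   city  high  wind
0      154   Lima    -8    67
1      290   Lima    10    67
2       79   Lima    38    67
3       80   Lima    27    67
4        1  Lagos    42    28
5      125   Lima    31    67
6       71  Lagos    18    28
group by city, max of high:
       high
city       
Lagos    42
Lima     38
add column high_plus_2 = t['high'] + 2:
       high  high_plus_2
city                    
Lagos    42           44
Lima     38           40
The sum of column 'high_plus_2' is 84.

84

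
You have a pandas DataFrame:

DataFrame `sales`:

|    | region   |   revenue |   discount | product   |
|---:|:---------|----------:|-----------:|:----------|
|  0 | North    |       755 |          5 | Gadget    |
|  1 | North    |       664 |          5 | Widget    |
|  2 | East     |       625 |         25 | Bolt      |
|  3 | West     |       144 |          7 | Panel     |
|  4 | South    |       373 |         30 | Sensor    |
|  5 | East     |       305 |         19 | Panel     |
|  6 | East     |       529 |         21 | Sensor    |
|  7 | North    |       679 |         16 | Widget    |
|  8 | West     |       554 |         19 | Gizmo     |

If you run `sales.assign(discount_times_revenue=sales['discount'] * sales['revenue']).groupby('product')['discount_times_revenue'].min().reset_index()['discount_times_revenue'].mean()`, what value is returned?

7560.5

add column discount_times_revenue = sales['discount'] * sales['revenue']:
  region  revenue  discount product  discount_times_revenue
0  North      755         5  Gadget                    3775
1  North      664         5  Widget                    3320
2   East      625        25    Bolt                   15625
3   West      144         7   Panel                    1008
4  South      373        30  Sensor                   11190
5   East      305        19   Panel                    5795
6   East      529        21  Sensor                   11109
7  North      679        16  Widget                   10864
8   West      554        19   Gizmo                   10526
group by product, min of discount_times_revenue:
product
Bolt      15625
Gadget     3775
Gizmo     10526
Panel      1008
Sensor    11109
Widget     3320
Name: discount_times_revenue, dtype: int64
reset_index():
  product  discount_times_revenue
0    Bolt                   15625
1  Gadget                    3775
2   Gizmo                   10526
3   Panel                    1008
4  Sensor                   11109
5  Widget                    3320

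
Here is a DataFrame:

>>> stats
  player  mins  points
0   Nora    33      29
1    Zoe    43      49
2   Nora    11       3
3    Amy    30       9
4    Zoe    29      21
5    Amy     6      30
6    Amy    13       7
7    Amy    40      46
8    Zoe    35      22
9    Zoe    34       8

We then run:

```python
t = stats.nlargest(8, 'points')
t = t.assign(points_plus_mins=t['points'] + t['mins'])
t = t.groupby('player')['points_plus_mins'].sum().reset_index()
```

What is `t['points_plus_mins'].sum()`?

464

take 8 rows with largest points:
  player  mins  points
1    Zoe    43      49
7    Amy    40      46
5    Amy     6      30
0   Nora    33      29
8    Zoe    35      22
4    Zoe    29      21
3    Amy    30       9
9    Zoe    34       8
add column points_plus_mins = t['points'] + t['mins']:
  player  mins  points  points_plus_mins
1    Zoe    43      49                92
7    Amy    40      46                86
5    Amy     6      30                36
0   Nora    33      29                62
8    Zoe    35      22                57
4    Zoe    29      21                50
3    Amy    30       9                39
9    Zoe    34       8                42
group by player, sum of points_plus_mins:
player
Amy     161
Nora     62
Zoe     241
Name: points_plus_mins, dtype: int64
reset_index():
  player  points_plus_mins
0    Amy               161
1   Nora                62
2    Zoe               241
Reading off the sum of column 'points_plus_mins', we get 464.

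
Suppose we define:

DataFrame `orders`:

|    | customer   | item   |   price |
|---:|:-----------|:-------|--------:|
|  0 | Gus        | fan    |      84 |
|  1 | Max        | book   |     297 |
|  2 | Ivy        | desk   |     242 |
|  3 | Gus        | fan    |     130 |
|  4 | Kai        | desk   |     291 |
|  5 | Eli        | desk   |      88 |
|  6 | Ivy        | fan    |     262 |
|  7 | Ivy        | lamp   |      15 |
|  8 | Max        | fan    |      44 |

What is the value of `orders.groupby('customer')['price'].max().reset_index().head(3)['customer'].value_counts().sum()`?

3

group by customer, max of price:
customer
Eli     88
Gus    130
Ivy    262
Kai    291
Max    297
Name: price, dtype: int64
reset_index():
  customer  price
0      Eli     88
1      Gus    130
2      Ivy    262
3      Kai    291
4      Max    297
take first 3 rows:
  customer  price
0      Eli     88
1      Gus    130
2      Ivy    262
value_counts of customer:
customer
Eli    1
Gus    1
Ivy    1
Name: count, dtype: int64
Hence 3.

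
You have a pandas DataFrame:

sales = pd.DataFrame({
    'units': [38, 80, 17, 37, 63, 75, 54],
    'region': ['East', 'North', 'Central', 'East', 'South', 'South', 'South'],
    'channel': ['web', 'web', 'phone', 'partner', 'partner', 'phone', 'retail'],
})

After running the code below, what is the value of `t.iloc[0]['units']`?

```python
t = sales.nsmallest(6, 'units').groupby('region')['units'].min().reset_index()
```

17

take 6 rows with smallest units:
   units   region  channel
2     17  Central    phone
3     37     East  partner
0     38     East      web
6     54    South   retail
4     63    South  partner
5     75    South    phone
group by region, min of units:
region
Central    17
East       37
South      54
Name: units, dtype: int64
reset_index():
    region  units
0  Central     17
1     East     37
2    South     54
Hence 17.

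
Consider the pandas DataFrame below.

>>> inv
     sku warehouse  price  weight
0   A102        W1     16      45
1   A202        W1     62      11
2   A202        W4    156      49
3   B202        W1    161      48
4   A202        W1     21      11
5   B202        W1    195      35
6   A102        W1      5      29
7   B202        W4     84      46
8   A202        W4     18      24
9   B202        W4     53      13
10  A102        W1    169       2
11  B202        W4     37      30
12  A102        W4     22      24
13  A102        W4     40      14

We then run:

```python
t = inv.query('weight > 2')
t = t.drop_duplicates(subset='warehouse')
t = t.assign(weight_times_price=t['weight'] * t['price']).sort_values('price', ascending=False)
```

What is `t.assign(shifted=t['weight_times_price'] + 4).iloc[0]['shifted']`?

7648

filter rows where weight > 2:
     sku warehouse  price  weight
0   A102        W1     16      45
1   A202        W1     62      11
2   A202        W4    156      49
3   B202        W1    161      48
4   A202        W1     21      11
5   B202        W1    195      35
6   A102        W1      5      29
7   B202        W4     84      46
8   A202        W4     18      24
9   B202        W4     53      13
11  B202        W4     37      30
12  A102        W4     22      24
13  A102        W4     40      14
drop duplicate warehouse (keep=first):
    sku warehouse  price  weight
0  A102        W1     16      45
2  A202        W4    156      49
add column weight_times_price = t['weight'] * t['price']:
    sku warehouse  price  weight  weight_times_price
0  A102        W1     16      45                 720
2  A202        W4    156      49                7644
sort by price descending:
    sku warehouse  price  weight  weight_times_price
2  A202        W4    156      49                7644
0  A102        W1     16      45                 720
add column shifted = t['weight_times_price'] + 4:
    sku warehouse  price  weight  weight_times_price  shifted
2  A202        W4    156      49                7644     7648
0  A102        W1     16      45                 720      724
Then the value at position 0, column 'shifted': 7648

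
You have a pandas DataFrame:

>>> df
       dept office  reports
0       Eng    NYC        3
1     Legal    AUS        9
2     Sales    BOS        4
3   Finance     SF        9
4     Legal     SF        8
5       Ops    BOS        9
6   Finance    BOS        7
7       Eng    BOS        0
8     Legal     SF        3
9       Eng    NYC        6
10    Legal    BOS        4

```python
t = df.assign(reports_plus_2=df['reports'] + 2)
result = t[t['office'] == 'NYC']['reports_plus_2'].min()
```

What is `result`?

add column reports_plus_2 = df['reports'] + 2:
       dept office  reports  reports_plus_2
0       Eng    NYC        3               5
1     Legal    AUS        9              11
2     Sales    BOS        4               6
3   Finance     SF        9              11
4     Legal     SF        8              10
5       Ops    BOS        9              11
6   Finance    BOS        7               9
7       Eng    BOS        0               2
8     Legal     SF        3               5
9       Eng    NYC        6               8
10    Legal    BOS        4               6
filter rows where office == 'NYC':
  dept office  reports  reports_plus_2
0  Eng    NYC        3               5
9  Eng    NYC        6               8
Finally, min of column 'reports_plus_2' = 5.

5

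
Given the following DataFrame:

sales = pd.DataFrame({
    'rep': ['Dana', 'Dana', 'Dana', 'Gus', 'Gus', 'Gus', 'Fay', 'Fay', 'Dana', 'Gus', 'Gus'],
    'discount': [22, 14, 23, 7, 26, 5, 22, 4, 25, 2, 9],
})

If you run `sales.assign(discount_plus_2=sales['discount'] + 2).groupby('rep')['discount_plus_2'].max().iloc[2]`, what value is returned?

28

add column discount_plus_2 = sales['discount'] + 2:
     rep  discount  discount_plus_2
0   Dana        22               24
1   Dana        14               16
2   Dana        23               25
3    Gus         7                9
4    Gus        26               28
5    Gus         5                7
6    Fay        22               24
7    Fay         4                6
8   Dana        25               27
9    Gus         2                4
10   Gus         9               11
group by rep, max of discount_plus_2:
rep
Dana    27
Fay     24
Gus     28
Name: discount_plus_2, dtype: int64
So iloc[2] = 28.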